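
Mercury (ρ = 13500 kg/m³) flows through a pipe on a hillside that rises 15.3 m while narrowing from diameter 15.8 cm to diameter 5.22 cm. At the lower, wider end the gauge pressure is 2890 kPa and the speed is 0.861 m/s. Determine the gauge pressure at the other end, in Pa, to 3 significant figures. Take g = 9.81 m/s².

By continuity, v₂ = v₁·A₁/A₂ = 0.861·(196/21.4) = 7.89 m/s.
Energy conservation along the streamline gives P₂ = P₁ − ½ρ(v₂² − v₁²) − ρg(h₂ − h₁).
P₂ = 2890000 + ½·13500·(0.861² − 7.89²) − 13500·9.81·(+15.3) = 2890000 + (-415000) − (2030000) = 449000 Pa.

P₂ ≈ 449000 Pa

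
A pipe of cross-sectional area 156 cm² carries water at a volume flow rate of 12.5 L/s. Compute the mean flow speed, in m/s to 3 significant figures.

Q = 12.5 L/s = 0.0125 m³/s.
v = Q/A = 0.0125 / 0.0156 = 0.801 m/s.

v = 0.801 m/s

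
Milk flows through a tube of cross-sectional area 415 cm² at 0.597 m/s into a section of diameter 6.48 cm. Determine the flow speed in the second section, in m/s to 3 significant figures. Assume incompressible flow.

Continuity gives A₁v₁ = A₂v₂, so v₂ = (415 cm²)/(33.0 cm²) × 0.597 m/s = 7.51 m/s.

v₂ = 7.51 m/s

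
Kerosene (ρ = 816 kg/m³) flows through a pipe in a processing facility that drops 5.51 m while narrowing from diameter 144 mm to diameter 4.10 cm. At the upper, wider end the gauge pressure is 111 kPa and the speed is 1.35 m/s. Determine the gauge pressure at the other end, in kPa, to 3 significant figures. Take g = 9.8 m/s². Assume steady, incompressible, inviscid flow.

P₂ = 42.7 kPa

Continuity gives A₁v₁ = A₂v₂, so v₂ = (163 cm²)/(13.2 cm²) × 1.35 m/s = 16.7 m/s.
Bernoulli: P₁ + ½ρv₁² + ρg h₁ = P₂ + ½ρv₂² + ρg h₂, so P₂ = P₁ + ½ρ(v₁² − v₂²) − ρg(h₂ − h₁).
P₂ = 111000 + ½·816·(1.35² − 16.7²) − 816·9.8·(−5.51) = 111000 + (-112000) − (-44100) = 42700 Pa.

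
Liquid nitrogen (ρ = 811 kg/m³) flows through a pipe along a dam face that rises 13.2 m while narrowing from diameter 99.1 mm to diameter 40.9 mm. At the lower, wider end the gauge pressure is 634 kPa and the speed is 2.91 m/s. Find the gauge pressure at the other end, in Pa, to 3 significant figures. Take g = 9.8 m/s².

P₂ = 414000 Pa

The volume flow rate is constant, so v₂ = (A₁/A₂)v₁ = (77.1/13.1)·2.91 = 17.1 m/s.
Energy conservation along the streamline gives P₂ = P₁ − ½ρ(v₂² − v₁²) − ρg(h₂ − h₁).
P₂ = 634000 + ½·811·(2.91² − 17.1²) − 811·9.8·(+13.2) = 634000 + (-115000) − (105000) = 414000 Pa.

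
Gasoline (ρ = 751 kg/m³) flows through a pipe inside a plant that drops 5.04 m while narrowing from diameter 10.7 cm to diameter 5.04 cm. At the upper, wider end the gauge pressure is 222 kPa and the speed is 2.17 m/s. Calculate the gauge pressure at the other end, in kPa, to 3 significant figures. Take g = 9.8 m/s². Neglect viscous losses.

Continuity gives A₁v₁ = A₂v₂, so v₂ = (89.9 cm²)/(20.0 cm²) × 2.17 m/s = 9.78 m/s.
Energy conservation along the streamline gives P₂ = P₁ − ½ρ(v₂² − v₁²) − ρg(h₂ − h₁).
P₂ = 222000 + ½·751·(2.17² − 9.78²) − 751·9.8·(−5.04) = 222000 + (-34200) − (-37100) = 225000 Pa.

P₂ ≈ 225 kPa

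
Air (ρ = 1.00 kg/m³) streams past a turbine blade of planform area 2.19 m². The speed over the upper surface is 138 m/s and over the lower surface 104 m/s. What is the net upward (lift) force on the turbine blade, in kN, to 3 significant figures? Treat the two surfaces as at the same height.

From P + ½ρv² = const at equal height, P_low − P_up = ½ρ(v_up² − v_low²).
ΔP = ½·1.00·(138² − 104²) = 4110 Pa.
Lift = ΔP · A = 4110 × 2.19 = 9010 N.

F = 9.01 kN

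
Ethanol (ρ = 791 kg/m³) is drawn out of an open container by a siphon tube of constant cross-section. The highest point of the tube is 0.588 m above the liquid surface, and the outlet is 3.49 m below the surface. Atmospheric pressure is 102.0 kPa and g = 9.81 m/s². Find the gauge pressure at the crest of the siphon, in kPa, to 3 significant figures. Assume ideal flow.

From the surface to the outlet (both open to atmosphere, surface at rest): v = √(2g·h_out) = √(2·9.81·3.49) = 8.27 m/s.
With constant cross-section the crest speed equals v; applying Bernoulli from the surface up to the crest, P_top = P_atm − ½ρv² − ρg·h_top.
P_top = 102000 − ½·791·8.27² − 791·9.81·0.588 = 70400 Pa. So P_gauge = P_top − P_atm = -31600 Pa.

P_gauge ≈ -31.6 kPa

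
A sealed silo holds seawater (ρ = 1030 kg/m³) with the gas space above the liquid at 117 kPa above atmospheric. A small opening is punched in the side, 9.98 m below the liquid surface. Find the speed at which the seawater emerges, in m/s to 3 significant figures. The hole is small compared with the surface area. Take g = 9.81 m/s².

v = 20.6 m/s

Take point 1 at the surface (v₁ ≈ 0) and point 2 at the hole (at atmospheric pressure). Bernoulli: P₁ + ρg h = P_atm + ½ρv₂².
With P₁ − P_atm = 117000 Pa, v₂ = √(2gh + 2ΔP/ρ) = √(2·9.81·9.98 + 2·117000/1030) = 20.6 m/s.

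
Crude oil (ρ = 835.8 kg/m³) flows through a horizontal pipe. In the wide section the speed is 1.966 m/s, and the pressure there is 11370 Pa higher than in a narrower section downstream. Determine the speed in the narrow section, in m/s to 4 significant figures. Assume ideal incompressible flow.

With h₁ = h₂, rearranging Bernoulli gives v₂ = √(v₁² + 2ΔP/ρ).
v₂ = √(1.966² + 2·11370/835.8) = √(3.865 + 27.21) = 5.574 m/s.

5.574 m/s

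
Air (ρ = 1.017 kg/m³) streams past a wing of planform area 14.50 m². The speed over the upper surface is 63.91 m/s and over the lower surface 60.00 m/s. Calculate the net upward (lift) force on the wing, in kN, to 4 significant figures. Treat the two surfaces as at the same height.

The faster flow above has the lower pressure; Bernoulli (same height) gives ΔP = ½ρ(v_up² − v_low²).
ΔP = ½·1.017·(63.91² − 60.00²) = 246.4 Pa.
Lift = ΔP · A = 246.4 × 14.50 = 3572 N.

F ≈ 3.572 kN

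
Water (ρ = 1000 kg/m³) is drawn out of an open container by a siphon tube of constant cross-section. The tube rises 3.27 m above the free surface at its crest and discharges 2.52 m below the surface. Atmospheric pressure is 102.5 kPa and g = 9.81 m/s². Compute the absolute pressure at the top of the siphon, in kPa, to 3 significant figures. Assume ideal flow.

The outlet speed comes from Torricelli: v = √(2g·2.52) = 7.03 m/s.
Continuity keeps v the same throughout the tube; from surface to crest, P_atm + 0 = P_top + ½ρv² + ρg·h_top.
P_top = 102500 − ½·1000·7.03² − 1000·9.81·3.27 = 45700 Pa.

P_top = 45.7 kPa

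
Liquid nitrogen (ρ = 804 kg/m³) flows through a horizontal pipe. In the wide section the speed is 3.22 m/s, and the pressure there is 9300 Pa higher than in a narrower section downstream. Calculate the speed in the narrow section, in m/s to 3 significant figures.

v₂ = 5.79 m/s

Horizontal Bernoulli: P₁ + ½ρv₁² = P₂ + ½ρv₂², so v₂² = v₁² + 2(P₁ − P₂)/ρ.
v₂ = √(3.22² + 2·9300/804) = √(10.4 + 23.1) = 5.79 m/s.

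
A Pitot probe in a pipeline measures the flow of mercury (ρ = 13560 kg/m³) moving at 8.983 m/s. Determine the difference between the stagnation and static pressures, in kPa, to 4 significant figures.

547.1 kPa

The dynamic pressure equals the rise in static pressure at the stagnation point: ΔP = ½ρv².
ΔP = ½·13560·8.983² = 547100 Pa.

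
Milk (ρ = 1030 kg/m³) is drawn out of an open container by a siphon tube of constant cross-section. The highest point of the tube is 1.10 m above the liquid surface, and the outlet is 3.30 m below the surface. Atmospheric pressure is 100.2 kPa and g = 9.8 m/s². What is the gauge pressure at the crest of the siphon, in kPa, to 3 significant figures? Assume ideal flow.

Bernoulli surface→outlet gives ½v² = g·h_out, so v = √(2·9.8·3.30) = 8.04 m/s.
The bore is uniform, so the speed at the crest is the same v. Bernoulli surface→crest: P_atm = P_top + ½ρv² + ρg·h_top.
P_top = 100200 − ½·1030·8.04² − 1030·9.8·1.10 = 55800 Pa. So P_gauge = P_top − P_atm = -44400 Pa.

-44.4 kPa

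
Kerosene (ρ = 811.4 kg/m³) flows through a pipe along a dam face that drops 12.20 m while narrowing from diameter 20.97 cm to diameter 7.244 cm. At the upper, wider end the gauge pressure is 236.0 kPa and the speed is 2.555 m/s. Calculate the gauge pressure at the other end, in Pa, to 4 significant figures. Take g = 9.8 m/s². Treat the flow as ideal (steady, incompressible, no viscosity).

Mass conservation (A₁v₁ = A₂v₂) gives v₂ = 2.555 × 345.4/41.21 = 21.41 m/s.
Energy conservation along the streamline gives P₂ = P₁ − ½ρ(v₂² − v₁²) − ρg(h₂ − h₁).
P₂ = 236000 + ½·811.4·(2.555² − 21.41²) − 811.4·9.8·(−12.20) = 236000 + (-183300) − (-97010) = 149700 Pa.

P₂ = 149700 Pa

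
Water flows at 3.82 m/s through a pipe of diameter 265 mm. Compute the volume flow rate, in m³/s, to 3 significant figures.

Q = A·v = 0.0552 m² × 3.82 m/s = 0.211 m³/s.

Q ≈ 0.211 m³/s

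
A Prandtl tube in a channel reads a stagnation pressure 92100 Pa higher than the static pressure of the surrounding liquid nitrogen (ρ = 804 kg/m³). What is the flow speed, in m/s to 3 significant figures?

v ≈ 15.1 m/s

Bernoulli between the free stream and the stagnation point: ½ρv² = P_stag − P_static.
v = √(2ΔP/ρ) = √(2·92100/804) = 15.1 m/s.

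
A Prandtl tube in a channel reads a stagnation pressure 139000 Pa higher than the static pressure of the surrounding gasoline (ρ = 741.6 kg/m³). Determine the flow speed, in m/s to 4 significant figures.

v ≈ 19.36 m/s

Bernoulli between the free stream and the stagnation point: ½ρv² = P_stag − P_static.
v = √(2ΔP/ρ) = √(2·139000/741.6) = 19.36 m/s.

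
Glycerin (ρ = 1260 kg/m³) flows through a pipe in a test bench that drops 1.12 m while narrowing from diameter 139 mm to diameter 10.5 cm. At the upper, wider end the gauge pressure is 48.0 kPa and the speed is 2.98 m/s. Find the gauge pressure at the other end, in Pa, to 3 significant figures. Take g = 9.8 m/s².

50200 Pa

Mass conservation (A₁v₁ = A₂v₂) gives v₂ = 2.98 × 152/86.6 = 5.22 m/s.
Bernoulli: P₁ + ½ρv₁² + ρg h₁ = P₂ + ½ρv₂² + ρg h₂, so P₂ = P₁ + ½ρ(v₁² − v₂²) − ρg(h₂ − h₁).
P₂ = 48000 + ½·1260·(2.98² − 5.22²) − 1260·9.8·(−1.12) = 48000 + (-11600) − (-13800) = 50200 Pa.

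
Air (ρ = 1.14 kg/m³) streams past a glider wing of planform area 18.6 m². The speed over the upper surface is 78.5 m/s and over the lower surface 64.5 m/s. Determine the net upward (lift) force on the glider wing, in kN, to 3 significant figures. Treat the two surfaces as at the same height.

F ≈ 21.2 kN

With equal heights on the two surfaces, Bernoulli gives P_lower − P_upper = ½ρ(v_upper² − v_lower²).
ΔP = ½·1.14·(78.5² − 64.5²) = 1140 Pa.
Lift = ΔP · A = 1140 × 18.6 = 21200 N.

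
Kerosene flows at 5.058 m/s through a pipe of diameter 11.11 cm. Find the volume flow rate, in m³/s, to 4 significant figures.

Q = A·v = 0.009694 m² × 5.058 m/s = 0.04903 m³/s.

Q = 0.04903 m³/s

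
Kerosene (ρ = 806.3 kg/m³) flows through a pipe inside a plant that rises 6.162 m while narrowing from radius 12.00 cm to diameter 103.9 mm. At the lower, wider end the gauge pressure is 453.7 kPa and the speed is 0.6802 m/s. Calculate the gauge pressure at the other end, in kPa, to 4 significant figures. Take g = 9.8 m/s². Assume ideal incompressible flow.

By continuity, v₂ = v₁·A₁/A₂ = 0.6802·(452.4/84.79) = 3.629 m/s.
Bernoulli: P₁ + ½ρv₁² + ρg h₁ = P₂ + ½ρv₂² + ρg h₂, so P₂ = P₁ + ½ρ(v₁² − v₂²) − ρg(h₂ − h₁).
P₂ = 453700 + ½·806.3·(0.6802² − 3.629²) − 806.3·9.8·(+6.162) = 453700 + (-5124) − (48690) = 399900 Pa.

399.9 kPa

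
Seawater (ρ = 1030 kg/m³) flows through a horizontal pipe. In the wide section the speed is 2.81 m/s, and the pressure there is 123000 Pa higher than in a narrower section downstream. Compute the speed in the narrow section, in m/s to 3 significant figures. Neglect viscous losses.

v₂ = 15.7 m/s

With h₁ = h₂, rearranging Bernoulli gives v₂ = √(v₁² + 2ΔP/ρ).
v₂ = √(2.81² + 2·123000/1030) = √(7.90 + 239) = 15.7 m/s.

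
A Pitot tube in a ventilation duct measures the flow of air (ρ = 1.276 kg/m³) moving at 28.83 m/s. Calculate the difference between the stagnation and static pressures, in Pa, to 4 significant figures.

ΔP ≈ 530.3 Pa

At the stagnation point the flow is brought to rest, so Bernoulli gives P_stag − P_static = ½ρv².
ΔP = ½·1.276·28.83² = 530.3 Pa.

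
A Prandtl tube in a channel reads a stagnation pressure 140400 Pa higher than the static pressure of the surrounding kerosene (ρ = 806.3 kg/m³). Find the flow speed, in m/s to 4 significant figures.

v = 18.66 m/s

At the stagnation point the flow is brought to rest, so Bernoulli gives P_stag − P_static = ½ρv².
v = √(2ΔP/ρ) = √(2·140400/806.3) = 18.66 m/s.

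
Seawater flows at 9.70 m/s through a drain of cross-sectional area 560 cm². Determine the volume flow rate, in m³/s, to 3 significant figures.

Q = A·v = 0.0560 m² × 9.70 m/s = 0.543 m³/s.

0.543 m³/s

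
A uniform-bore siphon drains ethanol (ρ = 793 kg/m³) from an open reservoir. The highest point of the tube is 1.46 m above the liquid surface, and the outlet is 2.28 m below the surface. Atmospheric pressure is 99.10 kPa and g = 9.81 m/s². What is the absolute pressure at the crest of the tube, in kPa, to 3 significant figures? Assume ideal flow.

P_top = 70.0 kPa

The outlet speed comes from Torricelli: v = √(2g·2.28) = 6.69 m/s.
Continuity keeps v the same throughout the tube; from surface to crest, P_atm + 0 = P_top + ½ρv² + ρg·h_top.
P_top = 99100 − ½·793·6.69² − 793·9.81·1.46 = 70000 Pa.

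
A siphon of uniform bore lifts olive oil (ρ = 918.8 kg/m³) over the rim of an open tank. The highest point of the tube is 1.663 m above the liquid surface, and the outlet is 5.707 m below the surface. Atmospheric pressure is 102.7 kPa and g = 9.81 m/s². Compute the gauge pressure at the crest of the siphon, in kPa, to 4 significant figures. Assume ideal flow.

P_gauge ≈ -66.43 kPa

From the surface to the outlet (both open to atmosphere, surface at rest): v = √(2g·h_out) = √(2·9.81·5.707) = 10.58 m/s.
With constant cross-section the crest speed equals v; applying Bernoulli from the surface up to the crest, P_top = P_atm − ½ρv² − ρg·h_top.
P_top = 102700 − ½·918.8·10.58² − 918.8·9.81·1.663 = 36270 Pa. So P_gauge = P_top − P_atm = -66430 Pa.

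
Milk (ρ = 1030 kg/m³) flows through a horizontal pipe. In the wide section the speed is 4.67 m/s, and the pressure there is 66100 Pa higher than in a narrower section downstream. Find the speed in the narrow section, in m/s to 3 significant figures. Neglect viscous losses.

v₂ = 12.3 m/s

With h₁ = h₂, rearranging Bernoulli gives v₂ = √(v₁² + 2ΔP/ρ).
v₂ = √(4.67² + 2·66100/1030) = √(21.8 + 128) = 12.3 m/s.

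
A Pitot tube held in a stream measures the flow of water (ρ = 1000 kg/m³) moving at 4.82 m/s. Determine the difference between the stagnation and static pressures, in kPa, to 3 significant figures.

ΔP ≈ 11.6 kPa

Bernoulli between the free stream and the stagnation point: ½ρv² = P_stag − P_static.
ΔP = ½·1000·4.82² = 11600 Pa.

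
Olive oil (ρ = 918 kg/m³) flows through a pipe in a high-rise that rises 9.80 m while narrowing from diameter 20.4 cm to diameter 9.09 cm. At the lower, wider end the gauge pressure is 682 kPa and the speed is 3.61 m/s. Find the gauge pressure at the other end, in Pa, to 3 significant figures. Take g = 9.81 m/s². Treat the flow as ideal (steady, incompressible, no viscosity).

Mass conservation (A₁v₁ = A₂v₂) gives v₂ = 3.61 × 327/64.9 = 18.2 m/s.
Applying Bernoulli between the two ends and solving for P₂: P₂ = P₁ + ½ρ(v₁² − v₂²) − ρgΔh.
P₂ = 682000 + ½·918·(3.61² − 18.2²) − 918·9.81·(+9.80) = 682000 + (-146000) − (88300) = 448000 Pa.

P₂ ≈ 448000 Pa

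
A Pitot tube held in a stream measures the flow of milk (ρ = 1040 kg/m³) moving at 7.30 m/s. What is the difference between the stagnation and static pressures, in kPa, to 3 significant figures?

Bernoulli between the free stream and the stagnation point: ½ρv² = P_stag − P_static.
ΔP = ½·1040·7.30² = 27700 Pa.

ΔP = 27.7 kPa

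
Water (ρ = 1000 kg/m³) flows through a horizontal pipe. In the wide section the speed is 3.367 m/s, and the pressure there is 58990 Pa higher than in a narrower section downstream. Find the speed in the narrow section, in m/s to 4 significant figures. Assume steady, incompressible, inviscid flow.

v₂ ≈ 11.37 m/s

Horizontal Bernoulli: P₁ + ½ρv₁² = P₂ + ½ρv₂², so v₂² = v₁² + 2(P₁ − P₂)/ρ.
v₂ = √(3.367² + 2·58990/1000) = √(11.34 + 118.0) = 11.37 m/s.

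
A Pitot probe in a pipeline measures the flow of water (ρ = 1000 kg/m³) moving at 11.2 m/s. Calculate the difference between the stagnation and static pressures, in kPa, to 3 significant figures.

At the stagnation point the flow is brought to rest, so Bernoulli gives P_stag − P_static = ½ρv².
ΔP = ½·1000·11.2² = 62700 Pa.

ΔP = 62.7 kPa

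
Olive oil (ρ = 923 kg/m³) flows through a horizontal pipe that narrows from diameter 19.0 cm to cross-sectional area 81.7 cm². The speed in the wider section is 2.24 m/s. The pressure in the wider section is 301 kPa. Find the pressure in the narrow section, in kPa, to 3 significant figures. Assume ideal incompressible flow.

By continuity, v₂ = v₁·A₁/A₂ = 2.24·(284/81.7) = 7.77 m/s.
With no height change, Bernoulli's equation is P₁ + ½ρv₁² = P₂ + ½ρv₂².
P₂ = P₁ − ½ρ(v₂² − v₁²) = 301000 − ½·923·(7.77² − 2.24²) = 301000 − 25600 = 275000 Pa.

275 kPa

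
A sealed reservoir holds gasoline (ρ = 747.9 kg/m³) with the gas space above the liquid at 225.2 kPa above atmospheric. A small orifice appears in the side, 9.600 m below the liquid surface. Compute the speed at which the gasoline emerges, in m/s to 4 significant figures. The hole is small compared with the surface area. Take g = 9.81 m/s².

Take point 1 at the surface (v₁ ≈ 0) and point 2 at the hole (at atmospheric pressure). Bernoulli: P₁ + ρg h = P_atm + ½ρv₂².
With P₁ − P_atm = 225200 Pa, v₂ = √(2gh + 2ΔP/ρ) = √(2·9.81·9.600 + 2·225200/747.9) = 28.12 m/s.

v ≈ 28.12 m/s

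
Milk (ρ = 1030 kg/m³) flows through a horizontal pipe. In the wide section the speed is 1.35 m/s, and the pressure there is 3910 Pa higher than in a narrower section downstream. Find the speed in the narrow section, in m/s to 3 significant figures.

Along the level pipe P + ½ρv² is conserved, hence v₂² = v₁² + 2(P₁ − P₂)/ρ.
v₂ = √(1.35² + 2·3910/1030) = √(1.82 + 7.59) = 3.07 m/s.

3.07 m/s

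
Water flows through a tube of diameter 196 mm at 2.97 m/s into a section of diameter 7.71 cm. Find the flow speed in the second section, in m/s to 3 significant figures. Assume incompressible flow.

v₂ = 19.2 m/s

By continuity, v₂ = v₁·A₁/A₂ = 2.97·(302/46.7) = 19.2 m/s.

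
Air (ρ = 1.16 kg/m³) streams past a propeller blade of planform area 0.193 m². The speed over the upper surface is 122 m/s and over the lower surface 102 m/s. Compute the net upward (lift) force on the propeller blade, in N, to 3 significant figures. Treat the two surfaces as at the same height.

F = 501 N

From P + ½ρv² = const at equal height, P_low − P_up = ½ρ(v_up² − v_low²).
ΔP = ½·1.16·(122² − 102²) = 2600 Pa.
Lift = ΔP · A = 2600 × 0.193 = 501 N.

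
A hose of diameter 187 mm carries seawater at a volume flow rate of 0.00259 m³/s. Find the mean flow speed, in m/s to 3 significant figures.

Q = 0.00259 m³/s = 0.00259 m³/s.
v = Q/A = 0.00259 / 0.0275 = 0.0943 m/s.

v ≈ 0.0943 m/s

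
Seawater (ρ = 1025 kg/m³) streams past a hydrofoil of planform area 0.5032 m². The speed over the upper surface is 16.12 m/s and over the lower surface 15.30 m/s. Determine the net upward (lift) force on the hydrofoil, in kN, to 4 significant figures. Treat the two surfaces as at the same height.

6.644 kN

With equal heights on the two surfaces, Bernoulli gives P_lower − P_upper = ½ρ(v_upper² − v_lower²).
ΔP = ½·1025·(16.12² − 15.30²) = 13200 Pa.
Lift = ΔP · A = 13200 × 0.5032 = 6644 N.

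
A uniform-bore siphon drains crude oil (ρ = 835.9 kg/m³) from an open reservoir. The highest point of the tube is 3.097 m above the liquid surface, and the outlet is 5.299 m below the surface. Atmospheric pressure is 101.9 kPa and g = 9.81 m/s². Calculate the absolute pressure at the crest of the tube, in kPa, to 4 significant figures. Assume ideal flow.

Bernoulli surface→outlet gives ½v² = g·h_out, so v = √(2·9.81·5.299) = 10.20 m/s.
With constant cross-section the crest speed equals v; applying Bernoulli from the surface up to the crest, P_top = P_atm − ½ρv² − ρg·h_top.
P_top = 101900 − ½·835.9·10.20² − 835.9·9.81·3.097 = 33050 Pa.

P_top = 33.05 kPa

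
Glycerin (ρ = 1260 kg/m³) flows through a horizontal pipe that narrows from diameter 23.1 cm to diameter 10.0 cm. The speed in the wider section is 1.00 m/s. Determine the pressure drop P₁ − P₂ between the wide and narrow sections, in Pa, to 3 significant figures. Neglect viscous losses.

ΔP ≈ 17300 Pa

By continuity, v₂ = v₁·A₁/A₂ = 1.00·(419/78.5) = 5.34 m/s.
Along the horizontal streamline, P + ½ρv² is constant.
P₁ − P₂ = ½·1260·(5.34² − 1.00²) = ½·1260·27.5 = 17300 Pa.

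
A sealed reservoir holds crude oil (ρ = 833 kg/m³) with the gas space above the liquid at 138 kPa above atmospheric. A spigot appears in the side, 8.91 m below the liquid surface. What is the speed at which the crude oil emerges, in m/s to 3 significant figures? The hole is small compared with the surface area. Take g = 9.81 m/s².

v = 22.5 m/s

Take point 1 at the surface (v₁ ≈ 0) and point 2 at the hole (at atmospheric pressure). Bernoulli: P₁ + ρg h = P_atm + ½ρv₂².
With P₁ − P_atm = 138000 Pa, v₂ = √(2gh + 2ΔP/ρ) = √(2·9.81·8.91 + 2·138000/833) = 22.5 m/s.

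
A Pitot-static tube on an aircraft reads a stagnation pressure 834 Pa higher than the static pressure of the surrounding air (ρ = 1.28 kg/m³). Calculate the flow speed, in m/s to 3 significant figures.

Bernoulli between the free stream and the stagnation point: ½ρv² = P_stag − P_static.
v = √(2ΔP/ρ) = √(2·834/1.28) = 36.1 m/s.

36.1 m/s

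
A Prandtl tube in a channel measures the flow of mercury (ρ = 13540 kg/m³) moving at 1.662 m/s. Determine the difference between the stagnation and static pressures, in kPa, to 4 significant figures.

ΔP = 18.70 kPa

At the stagnation point the flow is brought to rest, so Bernoulli gives P_stag − P_static = ½ρv².
ΔP = ½·13540·1.662² = 18700 Pa.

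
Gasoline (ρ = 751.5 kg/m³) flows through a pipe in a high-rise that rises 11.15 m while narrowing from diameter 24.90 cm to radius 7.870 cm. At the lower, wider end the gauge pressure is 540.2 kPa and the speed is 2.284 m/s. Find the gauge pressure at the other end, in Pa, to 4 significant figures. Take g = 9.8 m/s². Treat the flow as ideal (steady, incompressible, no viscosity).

By continuity, v₂ = v₁·A₁/A₂ = 2.284·(487.0/194.6) = 5.716 m/s.
Applying Bernoulli between the two ends and solving for P₂: P₂ = P₁ + ½ρ(v₁² − v₂²) − ρgΔh.
P₂ = 540200 + ½·751.5·(2.284² − 5.716²) − 751.5·9.8·(+11.15) = 540200 + (-10320) − (82120) = 447800 Pa.

P₂ ≈ 447800 Pa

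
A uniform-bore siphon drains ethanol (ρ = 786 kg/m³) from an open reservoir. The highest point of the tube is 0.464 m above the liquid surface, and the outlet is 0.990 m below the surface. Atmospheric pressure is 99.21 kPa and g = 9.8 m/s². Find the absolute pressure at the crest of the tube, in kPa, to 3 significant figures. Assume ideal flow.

P_top = 88.0 kPa

The outlet speed comes from Torricelli: v = √(2g·0.990) = 4.40 m/s.
With constant cross-section the crest speed equals v; applying Bernoulli from the surface up to the crest, P_top = P_atm − ½ρv² − ρg·h_top.
P_top = 99210 − ½·786·4.40² − 786·9.8·0.464 = 88000 Pa.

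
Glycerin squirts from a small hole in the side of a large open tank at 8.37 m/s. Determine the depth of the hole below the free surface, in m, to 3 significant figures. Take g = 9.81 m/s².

h ≈ 3.57 m

Torricelli: v = √(2gh), so h = v²/(2g).
h = 8.37²/(2·9.81) = 70.1/19.62 = 3.57 m.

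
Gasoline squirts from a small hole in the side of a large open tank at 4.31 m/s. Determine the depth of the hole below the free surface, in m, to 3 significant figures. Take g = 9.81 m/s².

h = 0.947 m

Torricelli: v = √(2gh), so h = v²/(2g).
h = 4.31²/(2·9.81) = 18.6/19.62 = 0.947 m.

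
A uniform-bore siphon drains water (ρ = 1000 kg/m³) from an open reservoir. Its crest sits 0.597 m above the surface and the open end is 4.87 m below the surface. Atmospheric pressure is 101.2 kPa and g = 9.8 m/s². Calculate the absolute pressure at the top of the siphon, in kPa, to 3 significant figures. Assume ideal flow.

Bernoulli surface→outlet gives ½v² = g·h_out, so v = √(2·9.8·4.87) = 9.77 m/s.
With constant cross-section the crest speed equals v; applying Bernoulli from the surface up to the crest, P_top = P_atm − ½ρv² − ρg·h_top.
P_top = 101200 − ½·1000·9.77² − 1000·9.8·0.597 = 47600 Pa.

P_top ≈ 47.6 kPa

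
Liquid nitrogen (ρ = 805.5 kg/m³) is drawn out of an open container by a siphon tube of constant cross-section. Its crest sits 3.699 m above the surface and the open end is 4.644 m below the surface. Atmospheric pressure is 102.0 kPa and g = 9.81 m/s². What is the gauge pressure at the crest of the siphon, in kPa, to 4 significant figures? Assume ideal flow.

Bernoulli surface→outlet gives ½v² = g·h_out, so v = √(2·9.81·4.644) = 9.545 m/s.
With constant cross-section the crest speed equals v; applying Bernoulli from the surface up to the crest, P_top = P_atm − ½ρv² − ρg·h_top.
P_top = 102000 − ½·805.5·9.545² − 805.5·9.81·3.699 = 36070 Pa. So P_gauge = P_top − P_atm = -65930 Pa.

P_gauge ≈ -65.93 kPa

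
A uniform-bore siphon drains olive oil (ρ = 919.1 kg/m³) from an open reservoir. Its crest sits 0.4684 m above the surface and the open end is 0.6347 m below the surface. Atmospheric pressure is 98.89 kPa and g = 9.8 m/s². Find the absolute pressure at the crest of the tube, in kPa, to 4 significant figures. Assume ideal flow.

From the surface to the outlet (both open to atmosphere, surface at rest): v = √(2g·h_out) = √(2·9.8·0.6347) = 3.527 m/s.
Continuity keeps v the same throughout the tube; from surface to crest, P_atm + 0 = P_top + ½ρv² + ρg·h_top.
P_top = 98890 − ½·919.1·3.527² − 919.1·9.8·0.4684 = 88950 Pa.

88.95 kPa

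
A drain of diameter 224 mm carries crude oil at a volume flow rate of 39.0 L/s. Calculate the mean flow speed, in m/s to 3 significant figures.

Q = 39.0 L/s = 0.0390 m³/s.
v = Q/A = 0.0390 / 0.0394 = 0.990 m/s.

0.990 m/s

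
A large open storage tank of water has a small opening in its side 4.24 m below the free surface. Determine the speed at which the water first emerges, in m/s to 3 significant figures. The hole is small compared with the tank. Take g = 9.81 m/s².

v ≈ 9.12 m/s

With the surface at rest and both surface and jet at atmospheric pressure, Bernoulli gives ρg h = ½ρv², so v = √(2gh) = √(2·9.81·4.24) = 9.12 m/s.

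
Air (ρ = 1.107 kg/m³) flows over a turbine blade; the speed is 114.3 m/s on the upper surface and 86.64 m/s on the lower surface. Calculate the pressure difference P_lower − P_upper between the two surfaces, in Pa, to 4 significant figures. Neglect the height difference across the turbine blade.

ΔP ≈ 3076 Pa

Bernoulli (same height): P_lower − P_upper = ½ρ(v_upper² − v_lower²).
ΔP = ½·1.107·(114.3² − 86.64²) = 3076 Pa.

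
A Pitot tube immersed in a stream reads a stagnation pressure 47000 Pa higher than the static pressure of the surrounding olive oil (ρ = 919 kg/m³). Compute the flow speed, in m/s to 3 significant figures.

The dynamic pressure equals the rise in static pressure at the stagnation point: ΔP = ½ρv².
v = √(2ΔP/ρ) = √(2·47000/919) = 10.1 m/s.

v ≈ 10.1 m/s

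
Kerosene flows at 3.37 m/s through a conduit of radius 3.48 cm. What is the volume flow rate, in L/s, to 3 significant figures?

12.8 L/s

Q = A·v = 0.00380 m² × 3.37 m/s = 0.0128 m³/s.
Converting: 0.0128 m³/s × 1000 = 12.8 L/s.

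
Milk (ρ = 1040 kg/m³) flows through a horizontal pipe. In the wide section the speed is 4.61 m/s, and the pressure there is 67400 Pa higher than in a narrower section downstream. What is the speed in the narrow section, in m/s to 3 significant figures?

v₂ ≈ 12.3 m/s

Along the level pipe P + ½ρv² is conserved, hence v₂² = v₁² + 2(P₁ − P₂)/ρ.
v₂ = √(4.61² + 2·67400/1040) = √(21.3 + 130) = 12.3 m/s.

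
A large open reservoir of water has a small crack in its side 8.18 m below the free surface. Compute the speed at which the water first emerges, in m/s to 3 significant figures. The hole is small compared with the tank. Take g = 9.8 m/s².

v ≈ 12.7 m/s

Torricelli's result v = √(2gh) gives v = √(2·9.8·8.18) = 12.7 m/s.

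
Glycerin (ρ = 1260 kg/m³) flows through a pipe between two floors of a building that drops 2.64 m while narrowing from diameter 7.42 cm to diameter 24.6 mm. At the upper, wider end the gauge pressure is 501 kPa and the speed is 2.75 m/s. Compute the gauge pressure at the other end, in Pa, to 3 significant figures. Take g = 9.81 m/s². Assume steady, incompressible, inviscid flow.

Continuity gives A₁v₁ = A₂v₂, so v₂ = (43.2 cm²)/(4.75 cm²) × 2.75 m/s = 25.0 m/s.
Bernoulli: P₁ + ½ρv₁² + ρg h₁ = P₂ + ½ρv₂² + ρg h₂, so P₂ = P₁ + ½ρ(v₁² − v₂²) − ρg(h₂ − h₁).
P₂ = 501000 + ½·1260·(2.75² − 25.0²) − 1260·9.81·(−2.64) = 501000 + (-390000) − (-32600) = 144000 Pa.

P₂ ≈ 144000 Pa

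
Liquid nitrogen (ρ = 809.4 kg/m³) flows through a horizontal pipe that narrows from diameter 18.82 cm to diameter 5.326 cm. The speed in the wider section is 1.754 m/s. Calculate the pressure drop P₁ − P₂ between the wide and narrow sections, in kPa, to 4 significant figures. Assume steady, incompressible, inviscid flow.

Continuity gives A₁v₁ = A₂v₂, so v₂ = (278.2 cm²)/(22.28 cm²) × 1.754 m/s = 21.90 m/s.
Along the horizontal streamline, P + ½ρv² is constant.
P₁ − P₂ = ½·809.4·(21.90² − 1.754²) = ½·809.4·476.6 = 192900 Pa.

ΔP = 192.9 kPa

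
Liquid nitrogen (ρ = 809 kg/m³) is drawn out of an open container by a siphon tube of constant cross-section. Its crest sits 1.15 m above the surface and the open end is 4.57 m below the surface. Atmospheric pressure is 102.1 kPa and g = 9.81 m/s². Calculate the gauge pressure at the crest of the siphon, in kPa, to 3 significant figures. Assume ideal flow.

-45.4 kPa

Bernoulli surface→outlet gives ½v² = g·h_out, so v = √(2·9.81·4.57) = 9.47 m/s.
The bore is uniform, so the speed at the crest is the same v. Bernoulli surface→crest: P_atm = P_top + ½ρv² + ρg·h_top.
P_top = 102100 − ½·809·9.47² − 809·9.81·1.15 = 56700 Pa. So P_gauge = P_top − P_atm = -45400 Pa.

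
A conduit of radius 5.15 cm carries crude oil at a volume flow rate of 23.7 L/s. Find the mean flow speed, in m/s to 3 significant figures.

Q = 23.7 L/s = 0.0237 m³/s.
v = Q/A = 0.0237 / 0.00833 = 2.84 m/s.

v ≈ 2.84 m/s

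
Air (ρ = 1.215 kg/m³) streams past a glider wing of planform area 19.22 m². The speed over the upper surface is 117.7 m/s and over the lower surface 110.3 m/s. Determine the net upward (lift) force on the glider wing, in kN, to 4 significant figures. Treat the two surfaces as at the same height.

With equal heights on the two surfaces, Bernoulli gives P_lower − P_upper = ½ρ(v_upper² − v_lower²).
ΔP = ½·1.215·(117.7² − 110.3²) = 1025 Pa.
Lift = ΔP · A = 1025 × 19.22 = 19700 N.

F ≈ 19.70 kN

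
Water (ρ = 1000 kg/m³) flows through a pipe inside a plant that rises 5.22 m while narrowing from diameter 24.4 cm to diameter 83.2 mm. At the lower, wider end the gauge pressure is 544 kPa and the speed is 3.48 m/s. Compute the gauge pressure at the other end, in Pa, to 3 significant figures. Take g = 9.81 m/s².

Continuity gives A₁v₁ = A₂v₂, so v₂ = (468 cm²)/(54.4 cm²) × 3.48 m/s = 29.9 m/s.
Applying Bernoulli between the two ends and solving for P₂: P₂ = P₁ + ½ρ(v₁² − v₂²) − ρgΔh.
P₂ = 544000 + ½·1000·(3.48² − 29.9²) − 1000·9.81·(+5.22) = 544000 + (-442000) − (51200) = 50900 Pa.

P₂ ≈ 50900 Pa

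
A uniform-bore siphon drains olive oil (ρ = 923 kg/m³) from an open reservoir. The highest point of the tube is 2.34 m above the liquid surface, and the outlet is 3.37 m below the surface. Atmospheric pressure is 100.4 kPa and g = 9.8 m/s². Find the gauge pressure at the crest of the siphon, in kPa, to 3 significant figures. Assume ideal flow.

P_gauge ≈ -51.6 kPa

Bernoulli surface→outlet gives ½v² = g·h_out, so v = √(2·9.8·3.37) = 8.13 m/s.
The bore is uniform, so the speed at the crest is the same v. Bernoulli surface→crest: P_atm = P_top + ½ρv² + ρg·h_top.
P_top = 100400 − ½·923·8.13² − 923·9.8·2.34 = 48800 Pa. So P_gauge = P_top − P_atm = -51600 Pa.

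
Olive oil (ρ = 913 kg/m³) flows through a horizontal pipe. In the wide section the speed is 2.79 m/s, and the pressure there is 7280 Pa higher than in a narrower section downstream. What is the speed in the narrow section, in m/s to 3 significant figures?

With h₁ = h₂, rearranging Bernoulli gives v₂ = √(v₁² + 2ΔP/ρ).
v₂ = √(2.79² + 2·7280/913) = √(7.78 + 15.9) = 4.87 m/s.

v₂ ≈ 4.87 m/s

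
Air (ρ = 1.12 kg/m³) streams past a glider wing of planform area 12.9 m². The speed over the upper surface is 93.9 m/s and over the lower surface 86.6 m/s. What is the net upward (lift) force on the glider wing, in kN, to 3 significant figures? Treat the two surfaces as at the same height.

F ≈ 9.52 kN

With equal heights on the two surfaces, Bernoulli gives P_lower − P_upper = ½ρ(v_upper² − v_lower²).
ΔP = ½·1.12·(93.9² − 86.6²) = 738 Pa.
Lift = ΔP · A = 738 × 12.9 = 9520 N.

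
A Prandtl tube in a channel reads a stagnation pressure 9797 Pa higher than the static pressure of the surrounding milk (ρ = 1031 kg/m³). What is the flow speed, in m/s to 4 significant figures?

v = 4.359 m/s

At the stagnation point the flow is brought to rest, so Bernoulli gives P_stag − P_static = ½ρv².
v = √(2ΔP/ρ) = √(2·9797/1031) = 4.359 m/s.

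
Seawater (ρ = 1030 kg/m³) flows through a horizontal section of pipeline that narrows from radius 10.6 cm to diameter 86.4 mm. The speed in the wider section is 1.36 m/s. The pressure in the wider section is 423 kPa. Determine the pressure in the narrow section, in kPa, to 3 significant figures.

By continuity, v₂ = v₁·A₁/A₂ = 1.36·(353/58.6) = 8.19 m/s.
Bernoulli (h₁ = h₂): P₁ − P₂ = ½ρ(v₂² − v₁²).
P₂ = P₁ − ½ρ(v₂² − v₁²) = 423000 − ½·1030·(8.19² − 1.36²) = 423000 − 33600 = 389000 Pa.

P₂ ≈ 389 kPa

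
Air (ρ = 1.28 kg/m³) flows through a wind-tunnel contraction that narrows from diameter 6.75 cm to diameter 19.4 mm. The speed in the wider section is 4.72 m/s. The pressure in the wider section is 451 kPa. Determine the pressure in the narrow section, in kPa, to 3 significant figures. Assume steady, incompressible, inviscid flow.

P₂ ≈ 449 kPa

The volume flow rate is constant, so v₂ = (A₁/A₂)v₁ = (35.8/2.96)·4.72 = 57.1 m/s.
Bernoulli (h₁ = h₂): P₁ − P₂ = ½ρ(v₂² − v₁²).
P₂ = P₁ − ½ρ(v₂² − v₁²) = 451000 − ½·1.28·(57.1² − 4.72²) = 451000 − 2080 = 449000 Pa.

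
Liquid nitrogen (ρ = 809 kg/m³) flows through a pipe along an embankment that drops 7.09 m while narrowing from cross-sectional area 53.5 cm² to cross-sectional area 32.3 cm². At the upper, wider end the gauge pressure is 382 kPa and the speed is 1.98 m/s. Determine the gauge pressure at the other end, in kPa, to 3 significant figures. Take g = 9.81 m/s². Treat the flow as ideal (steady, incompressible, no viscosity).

P₂ ≈ 436 kPa

The volume flow rate is constant, so v₂ = (A₁/A₂)v₁ = (53.5/32.3)·1.98 = 3.28 m/s.
Bernoulli: P₁ + ½ρv₁² + ρg h₁ = P₂ + ½ρv₂² + ρg h₂, so P₂ = P₁ + ½ρ(v₁² − v₂²) − ρg(h₂ − h₁).
P₂ = 382000 + ½·809·(1.98² − 3.28²) − 809·9.81·(−7.09) = 382000 + (-2760) − (-56300) = 436000 Pa.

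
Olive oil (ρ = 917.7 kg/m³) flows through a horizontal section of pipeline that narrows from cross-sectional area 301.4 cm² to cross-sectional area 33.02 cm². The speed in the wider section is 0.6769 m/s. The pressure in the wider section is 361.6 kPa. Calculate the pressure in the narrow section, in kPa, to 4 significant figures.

By continuity, v₂ = v₁·A₁/A₂ = 0.6769·(301.4/33.02) = 6.179 m/s.
The pipe is horizontal, so Bernoulli reduces to P₁ + ½ρv₁² = P₂ + ½ρv₂².
P₂ = P₁ − ½ρ(v₂² − v₁²) = 361600 − ½·917.7·(6.179² − 0.6769²) = 361600 − 17310 = 344300 Pa.

344.3 kPa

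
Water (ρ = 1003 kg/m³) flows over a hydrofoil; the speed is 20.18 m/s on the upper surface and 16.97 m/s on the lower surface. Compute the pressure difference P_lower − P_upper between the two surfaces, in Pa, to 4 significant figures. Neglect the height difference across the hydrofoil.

ΔP ≈ 59800 Pa

With negligible Δh, P + ½ρv² is constant, so P_low − P_up = ½ρ(v_up² − v_low²).
ΔP = ½·1003·(20.18² − 16.97²) = 59800 Pa.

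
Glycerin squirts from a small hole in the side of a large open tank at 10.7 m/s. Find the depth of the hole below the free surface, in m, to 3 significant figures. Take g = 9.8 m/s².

Torricelli: v = √(2gh), so h = v²/(2g).
h = 10.7²/(2·9.8) = 114/19.60 = 5.84 m.

h ≈ 5.84 m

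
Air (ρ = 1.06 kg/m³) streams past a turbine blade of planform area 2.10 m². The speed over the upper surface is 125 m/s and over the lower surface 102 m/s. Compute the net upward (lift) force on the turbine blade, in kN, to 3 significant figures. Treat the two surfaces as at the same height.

The faster flow above has the lower pressure; Bernoulli (same height) gives ΔP = ½ρ(v_up² − v_low²).
ΔP = ½·1.06·(125² − 102²) = 2770 Pa.
Lift = ΔP · A = 2770 × 2.10 = 5810 N.

5.81 kN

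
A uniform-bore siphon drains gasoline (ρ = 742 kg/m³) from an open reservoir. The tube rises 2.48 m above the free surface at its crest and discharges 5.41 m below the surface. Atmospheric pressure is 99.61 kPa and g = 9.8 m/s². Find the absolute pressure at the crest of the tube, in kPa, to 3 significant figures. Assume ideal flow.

42.2 kPa

From the surface to the outlet (both open to atmosphere, surface at rest): v = √(2g·h_out) = √(2·9.8·5.41) = 10.3 m/s.
The bore is uniform, so the speed at the crest is the same v. Bernoulli surface→crest: P_atm = P_top + ½ρv² + ρg·h_top.
P_top = 99610 − ½·742·10.3² − 742·9.8·2.48 = 42200 Pa.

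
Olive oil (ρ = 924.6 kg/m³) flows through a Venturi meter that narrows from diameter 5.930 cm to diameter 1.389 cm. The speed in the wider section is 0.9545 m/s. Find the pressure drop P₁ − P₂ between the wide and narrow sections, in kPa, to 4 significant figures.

Mass conservation (A₁v₁ = A₂v₂) gives v₂ = 0.9545 × 27.62/1.515 = 17.40 m/s.
The pipe is horizontal, so Bernoulli reduces to P₁ + ½ρv₁² = P₂ + ½ρv₂².
P₁ − P₂ = ½·924.6·(17.40² − 0.9545²) = ½·924.6·301.8 = 139500 Pa.

ΔP ≈ 139.5 kPa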